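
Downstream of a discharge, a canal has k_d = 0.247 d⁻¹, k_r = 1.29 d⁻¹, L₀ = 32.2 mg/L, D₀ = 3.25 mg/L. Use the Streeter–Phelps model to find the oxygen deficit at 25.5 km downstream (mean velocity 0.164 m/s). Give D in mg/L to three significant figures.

Travel time t = x/v = 25.5 km / (0.164 m/s) = 25500 m / 0.164 m/s = 155500 s = 1.800 d.
k_d L₀/(k_r−k_d) = 0.247×32.2/(1.29−0.247) = 7.953/1.043 = 7.626 mg/L.
e^(−k_d t) = e^(−0.247×1.800) = 0.6411; e^(−k_r t) = e^(−1.29×1.800) = 0.09812.
D = 7.626 × (0.6411 − 0.09812) + 3.25 × 0.09812 = 4.141 + 0.3189 = 4.460 mg/L.

D ≈ 4.46 mg/L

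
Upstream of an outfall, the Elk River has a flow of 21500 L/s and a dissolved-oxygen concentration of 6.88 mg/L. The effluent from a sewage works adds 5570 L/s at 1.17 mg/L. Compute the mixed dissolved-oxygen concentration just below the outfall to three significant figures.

5.71 mg/L

Flow-weighted mixing: C = (Q_r C_r + Q_w C_w)/(Q_r + Q_w)
= (21500×6.88 + 5570×1.17)/(21500 + 5570) = 154400/27070 = 5.705 mg/L.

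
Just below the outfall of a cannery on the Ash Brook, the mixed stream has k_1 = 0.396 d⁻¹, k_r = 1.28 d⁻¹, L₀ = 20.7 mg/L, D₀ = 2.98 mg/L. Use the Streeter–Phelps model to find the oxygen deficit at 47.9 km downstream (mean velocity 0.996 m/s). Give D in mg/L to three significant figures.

Travel time t = x/v = 47.9 km / (0.996 m/s) = 47900 m / 0.996 m/s = 48090 s = 0.5566 d.
k_1 L₀/(k_r−k_1) = 0.396×20.7/(1.28−0.396) = 8.197/0.8840 = 9.273 mg/L.
e^(−k_1 t) = e^(−0.396×0.5566) = 0.8022; e^(−k_r t) = e^(−1.28×0.5566) = 0.4904.
D = 9.273 × (0.8022 − 0.4904) + 2.98 × 0.4904 = 2.891 + 1.461 = 4.352 mg/L.

D ≈ 4.35 mg/L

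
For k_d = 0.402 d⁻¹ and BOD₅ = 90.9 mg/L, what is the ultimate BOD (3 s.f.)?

L₀ ≈ 105 mg/L

BOD₅ = L₀(1 − e^(−5k_d)) ⇒ L₀ = BOD₅ / (1 − e^(−5×0.402))
= 90.9 / (1 − 0.1340) = 90.9 / 0.8660 = 105.0 mg/L.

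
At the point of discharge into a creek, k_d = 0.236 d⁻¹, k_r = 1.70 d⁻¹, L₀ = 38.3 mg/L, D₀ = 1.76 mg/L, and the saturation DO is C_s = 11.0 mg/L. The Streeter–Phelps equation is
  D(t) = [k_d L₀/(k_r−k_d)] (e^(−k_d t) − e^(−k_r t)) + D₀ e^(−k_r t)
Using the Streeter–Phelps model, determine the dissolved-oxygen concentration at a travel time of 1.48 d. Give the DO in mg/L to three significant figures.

DO ≈ 7.00 mg/L

k_d L₀/(k_r−k_d) = 0.236×38.3/(1.70−0.236) = 9.039/1.464 = 6.174 mg/L.
e^(−k_d t) = e^(−0.236×1.480) = 0.7052; e^(−k_r t) = e^(−1.70×1.480) = 0.08078.
D = 6.174 × (0.7052 − 0.08078) + 1.76 × 0.08078 = 3.855 + 0.1422 = 3.997 mg/L.
DO = C_s − D = 11.0 − 3.997 = 7.003 mg/L.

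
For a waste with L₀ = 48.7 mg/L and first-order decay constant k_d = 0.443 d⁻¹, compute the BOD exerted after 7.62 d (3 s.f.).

y_t = L₀(1 − e^(−k_d t)) = 48.7 × (1 − e^(−0.443×7.62))
= 48.7 × (1 − 0.03420) = 48.7 × 0.9658 = 47.03 mg/L.

y ≈ 47.0 mg/L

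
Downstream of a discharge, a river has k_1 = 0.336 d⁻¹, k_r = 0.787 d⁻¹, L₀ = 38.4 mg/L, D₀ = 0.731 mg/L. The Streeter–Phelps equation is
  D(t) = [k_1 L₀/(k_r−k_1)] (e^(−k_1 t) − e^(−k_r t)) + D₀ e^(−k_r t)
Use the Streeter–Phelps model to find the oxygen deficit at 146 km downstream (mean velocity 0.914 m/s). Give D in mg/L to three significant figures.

D ≈ 8.86 mg/L

Travel time t = x/v = 146 km / (0.914 m/s) = 146000 m / 0.914 m/s = 159700 s = 1.849 d.
k_1 L₀/(k_r−k_1) = 0.336×38.4/(0.787−0.336) = 12.90/0.4510 = 28.61 mg/L.
e^(−k_1 t) = e^(−0.336×1.849) = 0.5373; e^(−k_r t) = e^(−0.787×1.849) = 0.2334.
D = 28.61 × (0.5373 − 0.2334) + 0.731 × 0.2334 = 8.694 + 0.1706 = 8.865 mg/L.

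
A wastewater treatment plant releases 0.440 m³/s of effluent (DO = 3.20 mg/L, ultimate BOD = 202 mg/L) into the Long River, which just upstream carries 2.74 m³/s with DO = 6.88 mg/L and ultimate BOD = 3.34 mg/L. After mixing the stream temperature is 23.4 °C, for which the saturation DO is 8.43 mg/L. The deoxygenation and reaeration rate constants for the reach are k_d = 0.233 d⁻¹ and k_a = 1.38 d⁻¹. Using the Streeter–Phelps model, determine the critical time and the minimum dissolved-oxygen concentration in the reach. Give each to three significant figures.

t_c ≈ 1.20 d; minimum DO ≈ 4.50 mg/L

Mixed DO = (2.74×6.88 + 0.440×3.20)/(2.74+0.440) = 20.26/3.180 = 6.371 mg/L.
Mixed L₀ = (2.74×3.34 + 0.440×202)/(3.180) = 98.03/3.180 = 30.83 mg/L.
Initial deficit D₀ = C_s − DO₀ = 8.43 − 6.371 = 2.059 mg/L.
t_c = (1/1.147) ln[(1.38/0.233)(1 − 2.059×1.147/(0.233×30.83))] = 0.8718 × ln(3.975) = 1.203 d.
D_c = (0.233/1.38) × 30.83 × e^(−0.233×1.203) = 0.1688 × 30.83 × 0.7555 = 3.932 mg/L.
Minimum DO = 8.43 − 3.932 = 4.498 mg/L.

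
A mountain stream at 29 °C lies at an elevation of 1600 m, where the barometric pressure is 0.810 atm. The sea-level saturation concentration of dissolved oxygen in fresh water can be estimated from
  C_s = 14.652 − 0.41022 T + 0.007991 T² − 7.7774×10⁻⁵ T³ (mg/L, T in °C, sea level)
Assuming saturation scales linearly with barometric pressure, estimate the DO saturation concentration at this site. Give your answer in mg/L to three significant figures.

At sea level: C_s = 14.652 − 0.41022×29 + 0.007991×29² − 7.7774×10⁻⁵×29³ = 7.579 mg/L.
Pressure correction: C_s' = 7.579 × 0.810 = 6.139 mg/L.

C_s ≈ 6.14 mg/L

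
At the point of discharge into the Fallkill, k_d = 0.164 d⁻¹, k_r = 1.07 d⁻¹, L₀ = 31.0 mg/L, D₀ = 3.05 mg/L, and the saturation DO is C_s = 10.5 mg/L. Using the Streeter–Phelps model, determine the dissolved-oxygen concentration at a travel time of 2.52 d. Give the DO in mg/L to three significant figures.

DO ≈ 6.96 mg/L

k_d L₀/(k_r−k_d) = 0.164×31.0/(1.07−0.164) = 5.084/0.9060 = 5.611 mg/L.
e^(−k_d t) = e^(−0.164×2.520) = 0.6615; e^(−k_r t) = e^(−1.07×2.520) = 0.06745.
D = 5.611 × (0.6615 − 0.06745) + 3.05 × 0.06745 = 3.333 + 0.2057 = 3.539 mg/L.
DO = C_s − D = 10.5 − 3.539 = 6.961 mg/L.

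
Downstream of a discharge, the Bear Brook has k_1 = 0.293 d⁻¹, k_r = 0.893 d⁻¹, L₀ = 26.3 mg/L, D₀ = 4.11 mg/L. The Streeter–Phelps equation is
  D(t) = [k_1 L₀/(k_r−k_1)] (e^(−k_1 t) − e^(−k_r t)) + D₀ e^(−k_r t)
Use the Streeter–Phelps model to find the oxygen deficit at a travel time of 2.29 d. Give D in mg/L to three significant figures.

k_1 L₀/(k_r−k_1) = 0.293×26.3/(0.893−0.293) = 7.706/0.6000 = 12.84 mg/L.
e^(−k_1 t) = e^(−0.293×2.290) = 0.5112; e^(−k_r t) = e^(−0.893×2.290) = 0.1294.
D = 12.84 × (0.5112 − 0.1294) + 4.11 × 0.1294 = 4.904 + 0.5318 = 5.436 mg/L.

D ≈ 5.44 mg/L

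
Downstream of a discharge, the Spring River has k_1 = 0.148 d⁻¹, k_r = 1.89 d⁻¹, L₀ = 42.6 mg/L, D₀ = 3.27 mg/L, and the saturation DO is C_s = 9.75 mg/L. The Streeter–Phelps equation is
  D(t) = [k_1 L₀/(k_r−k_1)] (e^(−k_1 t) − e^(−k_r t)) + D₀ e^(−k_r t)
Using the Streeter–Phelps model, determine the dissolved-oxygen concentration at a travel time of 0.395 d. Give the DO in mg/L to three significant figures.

k_1 L₀/(k_r−k_1) = 0.148×42.6/(1.89−0.148) = 6.305/1.742 = 3.619 mg/L.
e^(−k_1 t) = e^(−0.148×0.3950) = 0.9432; e^(−k_r t) = e^(−1.89×0.3950) = 0.4740.
D = 3.619 × (0.9432 − 0.4740) + 3.27 × 0.4740 = 1.698 + 1.550 = 3.248 mg/L.
DO = C_s − D = 9.75 − 3.248 = 6.502 mg/L.

DO ≈ 6.50 mg/L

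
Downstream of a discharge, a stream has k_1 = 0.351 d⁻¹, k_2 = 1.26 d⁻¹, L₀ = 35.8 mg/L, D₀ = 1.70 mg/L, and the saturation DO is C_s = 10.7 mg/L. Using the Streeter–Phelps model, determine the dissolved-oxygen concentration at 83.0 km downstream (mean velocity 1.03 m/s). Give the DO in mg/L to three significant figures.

Travel time t = x/v = 83.0 km / (1.03 m/s) = 83000 m / 1.03 m/s = 80580 s = 0.9327 d.
k_1 L₀/(k_2−k_1) = 0.351×35.8/(1.26−0.351) = 12.57/0.9090 = 13.82 mg/L.
e^(−k_1 t) = e^(−0.351×0.9327) = 0.7208; e^(−k_2 t) = e^(−1.26×0.9327) = 0.3088.
D = 13.82 × (0.7208 − 0.3088) + 1.70 × 0.3088 = 5.696 + 0.5249 = 6.221 mg/L.
DO = C_s − D = 10.7 − 6.221 = 4.479 mg/L.

DO ≈ 4.48 mg/L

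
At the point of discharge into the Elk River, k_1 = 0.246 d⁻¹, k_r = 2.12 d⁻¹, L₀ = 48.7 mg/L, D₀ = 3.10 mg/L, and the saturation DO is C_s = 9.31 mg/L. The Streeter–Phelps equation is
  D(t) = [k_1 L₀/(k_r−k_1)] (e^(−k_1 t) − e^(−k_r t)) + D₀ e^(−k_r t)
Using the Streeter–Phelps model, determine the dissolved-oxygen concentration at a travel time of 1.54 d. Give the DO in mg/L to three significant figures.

DO ≈ 5.06 mg/L

k_1 L₀/(k_r−k_1) = 0.246×48.7/(2.12−0.246) = 11.98/1.874 = 6.393 mg/L.
e^(−k_1 t) = e^(−0.246×1.540) = 0.6847; e^(−k_r t) = e^(−2.12×1.540) = 0.03820.
D = 6.393 × (0.6847 − 0.03820) + 3.10 × 0.03820 = 4.133 + 0.1184 = 4.251 mg/L.
DO = C_s − D = 9.31 − 4.251 = 5.059 mg/L.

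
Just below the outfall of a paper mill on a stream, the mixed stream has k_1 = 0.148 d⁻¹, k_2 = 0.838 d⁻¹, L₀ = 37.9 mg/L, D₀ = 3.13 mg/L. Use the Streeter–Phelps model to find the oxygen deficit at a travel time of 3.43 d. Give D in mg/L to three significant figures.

k_1 L₀/(k_2−k_1) = 0.148×37.9/(0.838−0.148) = 5.609/0.6900 = 8.129 mg/L.
e^(−k_1 t) = e^(−0.148×3.430) = 0.6019; e^(−k_2 t) = e^(−0.838×3.430) = 0.05645.
D = 8.129 × (0.6019 − 0.05645) + 3.13 × 0.05645 = 4.434 + 0.1767 = 4.611 mg/L.

D ≈ 4.61 mg/L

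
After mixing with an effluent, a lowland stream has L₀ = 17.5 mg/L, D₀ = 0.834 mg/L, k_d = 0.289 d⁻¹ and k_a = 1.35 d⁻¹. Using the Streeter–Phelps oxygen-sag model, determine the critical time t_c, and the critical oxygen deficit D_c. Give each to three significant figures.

With k_a/k_d = 4.671 and 1 − D₀(k_a−k_d)/(k_d L₀) = 0.8250,
t_c = ln(4.671 × 0.8250) / (1.35 − 0.289) = ln(3.854) / 1.061 = 1.349/1.061 = 1.272 d.
L(t_c) = L₀ e^(−k_d t_c) = 17.5 × 0.6925 = 12.12 mg/L, and at the critical point k_a D_c = k_d L, so D_c = (0.289/1.35) × 12.12 = 2.594 mg/L.

t_c ≈ 1.27 d; D_c ≈ 2.59 mg/L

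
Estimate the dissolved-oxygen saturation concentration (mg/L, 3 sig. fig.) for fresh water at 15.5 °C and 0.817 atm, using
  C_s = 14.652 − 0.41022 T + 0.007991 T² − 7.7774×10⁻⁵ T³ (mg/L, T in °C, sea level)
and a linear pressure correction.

C_s ≈ 8.11 mg/L

At sea level: C_s = 14.652 − 0.41022×15.5 + 0.007991×15.5² − 7.7774×10⁻⁵×15.5³ = 9.924 mg/L.
Pressure correction: C_s' = 9.924 × 0.817 = 8.108 mg/L.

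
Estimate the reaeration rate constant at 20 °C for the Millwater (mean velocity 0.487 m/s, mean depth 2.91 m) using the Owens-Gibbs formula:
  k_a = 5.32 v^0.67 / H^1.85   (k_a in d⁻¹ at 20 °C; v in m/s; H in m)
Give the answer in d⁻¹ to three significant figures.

k_a ≈ 0.455 d⁻¹

k_a = 5.32 × 0.487^0.67 / 2.91^1.85 = 5.32 × 0.6175 / 7.214 = 0.4554 d⁻¹.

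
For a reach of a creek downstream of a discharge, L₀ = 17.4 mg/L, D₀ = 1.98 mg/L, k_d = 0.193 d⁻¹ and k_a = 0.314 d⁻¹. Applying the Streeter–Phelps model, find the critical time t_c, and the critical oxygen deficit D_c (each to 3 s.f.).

At the critical point dD/dt = 0, so k_d L₀ e^(−k_d t) = k_a D. Substituting D(t) from the Streeter–Phelps equation and solving for t gives
t_c = ln[(k_a/k_d)(1 − D₀(k_a−k_d)/(k_d L₀))] / (k_a−k_d).
Here k_a−k_d = 0.1210 d⁻¹ and 1 − D₀(k_a−k_d)/(k_d L₀) = 1 − 1.98×0.1210/(0.193×17.4) = 0.9287, so
t_c = ln(1.627 × 0.9287) / 0.1210 = 0.4127 / 0.1210 = 3.411 d.
D_c = (k_d/k_a) L₀ e^(−k_d t_c) = (0.193/0.314) × 17.4 × e^(−0.193×3.411) = 0.6146 × 17.4 × 0.5178 = 5.537 mg/L.

t_c ≈ 3.41 d; D_c ≈ 5.54 mg/L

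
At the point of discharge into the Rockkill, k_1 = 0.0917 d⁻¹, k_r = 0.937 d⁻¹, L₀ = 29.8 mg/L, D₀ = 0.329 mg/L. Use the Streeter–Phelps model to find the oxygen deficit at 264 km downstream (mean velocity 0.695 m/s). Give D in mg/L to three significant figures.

Travel time t = x/v = 264 km / (0.695 m/s) = 264000 m / 0.695 m/s = 379900 s = 4.396 d.
k_1 L₀/(k_r−k_1) = 0.0917×29.8/(0.937−0.0917) = 2.733/0.8453 = 3.233 mg/L.
e^(−k_1 t) = e^(−0.0917×4.396) = 0.6682; e^(−k_r t) = e^(−0.937×4.396) = 0.01625.
D = 3.233 × (0.6682 − 0.01625) + 0.329 × 0.01625 = 2.108 + 0.005347 = 2.113 mg/L.

D ≈ 2.11 mg/L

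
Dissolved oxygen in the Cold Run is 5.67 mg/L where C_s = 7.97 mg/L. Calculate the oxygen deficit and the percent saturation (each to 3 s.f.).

D ≈ 2.30 mg/L; 71.1 % saturation

D = C_s − C = 7.97 − 5.67 = 2.30 mg/L.
% saturation = 5.67/7.97 × 100 = 71.1 %.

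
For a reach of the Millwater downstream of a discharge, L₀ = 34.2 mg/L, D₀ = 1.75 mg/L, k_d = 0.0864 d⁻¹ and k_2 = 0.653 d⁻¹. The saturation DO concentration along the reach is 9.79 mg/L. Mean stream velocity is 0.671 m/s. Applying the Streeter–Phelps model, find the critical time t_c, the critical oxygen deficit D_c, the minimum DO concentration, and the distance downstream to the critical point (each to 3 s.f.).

With k_2/k_d = 7.558 and 1 − D₀(k_2−k_d)/(k_d L₀) = 0.6644,
t_c = ln(7.558 × 0.6644) / (0.653 − 0.0864) = ln(5.022) / 0.5666 = 1.614/0.5666 = 2.848 d.
D_c = (k_d/k_2) L₀ e^(−k_d t_c) = (0.0864/0.653) × 34.2 × e^(−0.0864×2.848) = 0.1323 × 34.2 × 0.7819 = 3.538 mg/L.
Minimum DO = C_s − D_c = 9.79 − 3.538 = 6.252 mg/L.
x_c = v t_c = 0.671 m/s × 2.848 d × 86400 s/d = 165100 m ≈ 165 km.

t_c ≈ 2.85 d; D_c ≈ 3.54 mg/L; min DO ≈ 6.25 mg/L; x_c ≈ 165 km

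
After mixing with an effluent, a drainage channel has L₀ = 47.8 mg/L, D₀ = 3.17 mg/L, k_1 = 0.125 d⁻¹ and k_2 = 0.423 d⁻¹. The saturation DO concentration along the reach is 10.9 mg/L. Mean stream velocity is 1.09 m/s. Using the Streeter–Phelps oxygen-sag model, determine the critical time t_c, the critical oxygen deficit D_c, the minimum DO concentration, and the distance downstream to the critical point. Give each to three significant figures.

t_c ≈ 3.51 d; D_c ≈ 9.10 mg/L; min DO ≈ 1.80 mg/L; x_c ≈ 331 km

t_c = [1/(k_2−k_1)] ln[(k_2/k_1)(1 − D₀(k_2−k_1)/(k_1 L₀))]
= [1/(0.423−0.125)] ln[(0.423/0.125)(1 − 3.17×0.2980/(0.125×47.8))]
= (1/0.2980) ln[3.384 × 0.8419] = 3.356 × ln(2.849) = 3.356 × 1.047 = 3.513 d.
D_c = (k_1/k_2) L₀ e^(−k_1 t_c) = (0.125/0.423) × 47.8 × e^(−0.125×3.513) = 0.2955 × 47.8 × 0.6446 = 9.105 mg/L.
Minimum DO = C_s − D_c = 10.9 − 9.105 = 1.795 mg/L.
x_c = v t_c = 1.09 m/s × 3.513 d × 86400 s/d = 330900 m ≈ 331 km.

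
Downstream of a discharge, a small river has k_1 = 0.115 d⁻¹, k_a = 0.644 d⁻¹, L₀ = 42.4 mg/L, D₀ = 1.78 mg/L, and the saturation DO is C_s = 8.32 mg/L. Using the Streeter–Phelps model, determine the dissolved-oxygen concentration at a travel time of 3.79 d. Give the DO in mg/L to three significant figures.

k_1 L₀/(k_a−k_1) = 0.115×42.4/(0.644−0.115) = 4.876/0.5290 = 9.217 mg/L.
e^(−k_1 t) = e^(−0.115×3.790) = 0.6467; e^(−k_a t) = e^(−0.644×3.790) = 0.08709.
D = 9.217 × (0.6467 − 0.08709) + 1.78 × 0.08709 = 5.158 + 0.1550 = 5.313 mg/L.
DO = C_s − D = 8.32 − 5.313 = 3.007 mg/L.

DO ≈ 3.01 mg/L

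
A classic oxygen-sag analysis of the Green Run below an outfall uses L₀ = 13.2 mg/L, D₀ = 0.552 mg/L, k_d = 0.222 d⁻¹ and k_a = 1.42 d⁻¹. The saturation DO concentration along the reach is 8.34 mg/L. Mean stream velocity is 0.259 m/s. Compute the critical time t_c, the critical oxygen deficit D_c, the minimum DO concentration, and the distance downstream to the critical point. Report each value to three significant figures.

With k_a/k_d = 6.396 and 1 − D₀(k_a−k_d)/(k_d L₀) = 0.7743,
t_c = ln(6.396 × 0.7743) / (1.42 − 0.222) = ln(4.953) / 1.198 = 1.600/1.198 = 1.336 d.
L(t_c) = L₀ e^(−k_d t_c) = 13.2 × 0.7434 = 9.813 mg/L, and at the critical point k_a D_c = k_d L, so D_c = (0.222/1.42) × 9.813 = 1.534 mg/L.
Minimum DO = C_s − D_c = 8.34 − 1.534 = 6.806 mg/L.
x_c = v t_c = 0.259 m/s × 1.336 d × 86400 s/d = 29890 m ≈ 29.9 km.

t_c ≈ 1.34 d; D_c ≈ 1.53 mg/L; min DO ≈ 6.81 mg/L; x_c ≈ 29.9 km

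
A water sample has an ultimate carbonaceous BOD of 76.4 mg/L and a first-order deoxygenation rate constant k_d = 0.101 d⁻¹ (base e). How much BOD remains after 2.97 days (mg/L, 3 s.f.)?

L ≈ 56.6 mg/L

L_t = L₀ e^(−k_d t) = 76.4 × e^(−0.101×2.97) = 76.4 × 0.7408 = 56.60 mg/L.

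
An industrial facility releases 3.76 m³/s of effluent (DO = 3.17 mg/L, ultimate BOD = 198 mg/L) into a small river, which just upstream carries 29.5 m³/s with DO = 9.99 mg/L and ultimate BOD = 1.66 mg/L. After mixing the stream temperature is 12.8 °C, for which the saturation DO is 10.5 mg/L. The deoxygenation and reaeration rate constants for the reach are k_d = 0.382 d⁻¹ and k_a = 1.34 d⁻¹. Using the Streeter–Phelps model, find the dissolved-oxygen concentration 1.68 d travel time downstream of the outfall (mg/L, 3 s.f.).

Mixed DO = (29.5×9.99 + 3.76×3.17)/(29.5+3.76) = 306.6/33.26 = 9.219 mg/L.
Mixed L₀ = (29.5×1.66 + 3.76×198)/(33.26) = 793.4/33.26 = 23.86 mg/L.
Initial deficit D₀ = C_s − DO₀ = 10.5 − 9.219 = 1.281 mg/L.
D(1.68) = [0.382×23.86/(1.34−0.382)](e^(−0.382×1.68) − e^(−1.34×1.68)) + 1.281 e^(−1.34×1.68)
= 9.513 × (0.5264 − 0.1053) + 1.281 × 0.1053 = 4.140 mg/L.
DO = 10.5 − 4.140 = 6.360 mg/L.

DO ≈ 6.36 mg/L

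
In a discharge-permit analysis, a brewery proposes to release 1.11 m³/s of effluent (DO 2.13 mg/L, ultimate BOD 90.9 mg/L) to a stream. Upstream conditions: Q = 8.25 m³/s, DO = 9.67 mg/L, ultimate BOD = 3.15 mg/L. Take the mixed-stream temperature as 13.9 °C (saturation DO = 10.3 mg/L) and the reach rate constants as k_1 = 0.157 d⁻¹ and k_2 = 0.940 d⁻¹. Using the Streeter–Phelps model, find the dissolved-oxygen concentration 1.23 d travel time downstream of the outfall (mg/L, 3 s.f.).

DO ≈ 8.43 mg/L

Mixed DO = (8.25×9.67 + 1.11×2.13)/(8.25+1.11) = 82.14/9.360 = 8.776 mg/L.
Mixed L₀ = (8.25×3.15 + 1.11×90.9)/(9.360) = 126.9/9.360 = 13.56 mg/L.
Initial deficit D₀ = C_s − DO₀ = 10.3 − 8.776 = 1.524 mg/L.
D(1.23) = [0.157×13.56/(0.940−0.157)](e^(−0.157×1.23) − e^(−0.940×1.23)) + 1.524 e^(−0.940×1.23)
= 2.718 × (0.8244 − 0.3147) + 1.524 × 0.3147 = 1.865 mg/L.
DO = 10.3 − 1.865 = 8.435 mg/L.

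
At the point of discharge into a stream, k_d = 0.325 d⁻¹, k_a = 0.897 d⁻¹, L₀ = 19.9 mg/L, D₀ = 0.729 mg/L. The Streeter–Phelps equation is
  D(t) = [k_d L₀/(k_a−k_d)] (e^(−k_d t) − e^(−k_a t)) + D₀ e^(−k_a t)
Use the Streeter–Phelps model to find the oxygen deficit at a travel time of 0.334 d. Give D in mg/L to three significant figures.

D ≈ 2.30 mg/L

k_d L₀/(k_a−k_d) = 0.325×19.9/(0.897−0.325) = 6.467/0.5720 = 11.31 mg/L.
e^(−k_d t) = e^(−0.325×0.3340) = 0.8971; e^(−k_a t) = e^(−0.897×0.3340) = 0.7411.
D = 11.31 × (0.8971 − 0.7411) + 0.729 × 0.7411 = 1.764 + 0.5403 = 2.304 mg/L.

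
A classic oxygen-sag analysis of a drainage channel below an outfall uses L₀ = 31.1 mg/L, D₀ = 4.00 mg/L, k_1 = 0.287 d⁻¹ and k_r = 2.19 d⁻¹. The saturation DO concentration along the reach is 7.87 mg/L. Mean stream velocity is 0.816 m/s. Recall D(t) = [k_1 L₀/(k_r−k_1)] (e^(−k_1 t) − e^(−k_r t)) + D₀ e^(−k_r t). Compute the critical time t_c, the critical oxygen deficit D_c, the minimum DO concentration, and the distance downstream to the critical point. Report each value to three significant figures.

t_c = [1/(k_r−k_1)] ln[(k_r/k_1)(1 − D₀(k_r−k_1)/(k_1 L₀))]
= [1/(2.19−0.287)] ln[(2.19/0.287)(1 − 4.00×1.903/(0.287×31.1))]
= (1/1.903) ln[7.631 × 0.1472] = 0.5255 × ln(1.123) = 0.5255 × 0.1161 = 0.06100 d.
D_c = (k_1/k_r) L₀ e^(−k_1 t_c) = (0.287/2.19) × 31.1 × e^(−0.287×0.06100) = 0.1311 × 31.1 × 0.9826 = 4.005 mg/L.
Minimum DO = C_s − D_c = 7.87 − 4.005 = 3.865 mg/L.
x_c = v t_c = 0.816 m/s × 0.06100 d × 86400 s/d = 4301 m ≈ 4.30 km.

t_c ≈ 0.0610 d; D_c ≈ 4.00 mg/L; min DO ≈ 3.87 mg/L; x_c ≈ 4.30 km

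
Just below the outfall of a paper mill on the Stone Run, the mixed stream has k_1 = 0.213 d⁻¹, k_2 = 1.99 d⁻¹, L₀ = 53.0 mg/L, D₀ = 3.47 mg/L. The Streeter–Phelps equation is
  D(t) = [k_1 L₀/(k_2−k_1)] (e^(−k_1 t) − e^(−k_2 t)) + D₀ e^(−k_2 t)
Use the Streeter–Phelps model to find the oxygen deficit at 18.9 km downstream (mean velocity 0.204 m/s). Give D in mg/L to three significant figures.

Travel time t = x/v = 18.9 km / (0.204 m/s) = 18900 m / 0.204 m/s = 92650 s = 1.072 d.
k_1 L₀/(k_2−k_1) = 0.213×53.0/(1.99−0.213) = 11.29/1.777 = 6.353 mg/L.
e^(−k_1 t) = e^(−0.213×1.072) = 0.7958; e^(−k_2 t) = e^(−1.99×1.072) = 0.1184.
D = 6.353 × (0.7958 − 0.1184) + 3.47 × 0.1184 = 4.304 + 0.4108 = 4.714 mg/L.

D ≈ 4.71 mg/L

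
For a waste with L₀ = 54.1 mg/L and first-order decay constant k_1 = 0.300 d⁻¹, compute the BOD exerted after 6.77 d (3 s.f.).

y_t = L₀(1 − e^(−k_1 t)) = 54.1 × (1 − e^(−0.300×6.77))
= 54.1 × (1 − 0.1312) = 54.1 × 0.8688 = 47.00 mg/L.

y ≈ 47.0 mg/L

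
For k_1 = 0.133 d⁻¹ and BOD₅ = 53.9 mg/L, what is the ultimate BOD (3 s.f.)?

BOD₅ = L₀(1 − e^(−5k_1)) ⇒ L₀ = BOD₅ / (1 − e^(−5×0.133))
= 53.9 / (1 − 0.5143) = 53.9 / 0.4857 = 111.0 mg/L.

L₀ ≈ 111 mg/L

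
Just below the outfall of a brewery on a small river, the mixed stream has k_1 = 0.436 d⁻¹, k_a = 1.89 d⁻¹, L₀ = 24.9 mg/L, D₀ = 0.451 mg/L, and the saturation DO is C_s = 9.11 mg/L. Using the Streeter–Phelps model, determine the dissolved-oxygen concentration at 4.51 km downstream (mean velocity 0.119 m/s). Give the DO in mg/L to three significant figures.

Travel time t = x/v = 4.51 km / (0.119 m/s) = 4510 m / 0.119 m/s = 37900 s = 0.4386 d.
k_1 L₀/(k_a−k_1) = 0.436×24.9/(1.89−0.436) = 10.86/1.454 = 7.467 mg/L.
e^(−k_1 t) = e^(−0.436×0.4386) = 0.8259; e^(−k_a t) = e^(−1.89×0.4386) = 0.4365.
D = 7.467 × (0.8259 − 0.4365) + 0.451 × 0.4365 = 2.908 + 0.1968 = 3.105 mg/L.
DO = C_s − D = 9.11 − 3.105 = 6.005 mg/L.

DO ≈ 6.01 mg/L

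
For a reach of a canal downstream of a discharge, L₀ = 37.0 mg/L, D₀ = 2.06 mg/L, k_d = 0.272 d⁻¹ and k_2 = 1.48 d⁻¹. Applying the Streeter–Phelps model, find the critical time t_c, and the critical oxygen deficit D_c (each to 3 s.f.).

t_c ≈ 1.17 d; D_c ≈ 4.95 mg/L

t_c = [1/(k_2−k_d)] ln[(k_2/k_d)(1 − D₀(k_2−k_d)/(k_d L₀))]
= [1/(1.48−0.272)] ln[(1.48/0.272)(1 − 2.06×1.208/(0.272×37.0))]
= (1/1.208) ln[5.441 × 0.7527] = 0.8278 × ln(4.096) = 0.8278 × 1.410 = 1.167 d.
L(t_c) = L₀ e^(−k_d t_c) = 37.0 × 0.7280 = 26.94 mg/L, and at the critical point k_2 D_c = k_d L, so D_c = (0.272/1.48) × 26.94 = 4.950 mg/L.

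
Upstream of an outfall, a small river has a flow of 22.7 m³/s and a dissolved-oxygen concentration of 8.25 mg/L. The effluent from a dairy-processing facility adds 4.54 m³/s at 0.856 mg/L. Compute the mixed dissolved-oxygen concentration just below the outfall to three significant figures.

7.02 mg/L

Flow-weighted mixing: C = (Q_r C_r + Q_w C_w)/(Q_r + Q_w)
= (22.7×8.25 + 4.54×0.856)/(22.7 + 4.54) = 191.2/27.24 = 7.018 mg/L.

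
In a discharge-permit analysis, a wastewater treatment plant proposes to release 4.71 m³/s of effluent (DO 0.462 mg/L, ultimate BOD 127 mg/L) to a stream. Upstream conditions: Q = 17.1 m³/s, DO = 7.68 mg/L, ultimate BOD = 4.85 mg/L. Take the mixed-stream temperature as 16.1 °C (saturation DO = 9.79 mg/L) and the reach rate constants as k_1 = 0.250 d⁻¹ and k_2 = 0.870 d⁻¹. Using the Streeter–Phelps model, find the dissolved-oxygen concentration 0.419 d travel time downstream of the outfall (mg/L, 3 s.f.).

DO ≈ 4.65 mg/L

Mixed DO = (17.1×7.68 + 4.71×0.462)/(17.1+4.71) = 133.5/21.81 = 6.121 mg/L.
Mixed L₀ = (17.1×4.85 + 4.71×127)/(21.81) = 681.1/21.81 = 31.23 mg/L.
Initial deficit D₀ = C_s − DO₀ = 9.79 − 6.121 = 3.669 mg/L.
D(0.419) = [0.250×31.23/(0.870−0.250)](e^(−0.250×0.419) − e^(−0.870×0.419)) + 3.669 e^(−0.870×0.419)
= 12.59 × (0.9005 − 0.6945) + 3.669 × 0.6945 = 5.142 mg/L.
DO = 9.79 − 5.142 = 4.648 mg/L.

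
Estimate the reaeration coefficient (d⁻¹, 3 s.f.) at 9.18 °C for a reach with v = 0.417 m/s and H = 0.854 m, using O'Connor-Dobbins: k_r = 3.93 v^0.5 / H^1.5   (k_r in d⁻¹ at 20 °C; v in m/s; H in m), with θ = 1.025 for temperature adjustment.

k_r(20) = 3.93 × 0.417^0.5 / 0.854^1.5 = 3.93 × 0.6458 / 0.7892 = 3.216 d⁻¹.
k_r(9.18) = 3.216 × 1.025^(9.18−20) = 3.216 × 0.7655 = 2.462 d⁻¹.

k_r ≈ 2.46 d⁻¹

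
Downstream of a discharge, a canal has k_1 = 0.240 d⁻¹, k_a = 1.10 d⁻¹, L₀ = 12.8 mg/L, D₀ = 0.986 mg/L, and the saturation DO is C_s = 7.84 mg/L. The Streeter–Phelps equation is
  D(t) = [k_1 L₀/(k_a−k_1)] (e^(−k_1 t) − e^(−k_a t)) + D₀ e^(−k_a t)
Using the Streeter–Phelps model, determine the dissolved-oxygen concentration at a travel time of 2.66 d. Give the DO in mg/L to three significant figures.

DO ≈ 6.09 mg/L

k_1 L₀/(k_a−k_1) = 0.240×12.8/(1.10−0.240) = 3.072/0.8600 = 3.572 mg/L.
e^(−k_1 t) = e^(−0.240×2.660) = 0.5281; e^(−k_a t) = e^(−1.10×2.660) = 0.05361.
D = 3.572 × (0.5281 − 0.05361) + 0.986 × 0.05361 = 1.695 + 0.05286 = 1.748 mg/L.
DO = C_s − D = 7.84 − 1.748 = 6.092 mg/L.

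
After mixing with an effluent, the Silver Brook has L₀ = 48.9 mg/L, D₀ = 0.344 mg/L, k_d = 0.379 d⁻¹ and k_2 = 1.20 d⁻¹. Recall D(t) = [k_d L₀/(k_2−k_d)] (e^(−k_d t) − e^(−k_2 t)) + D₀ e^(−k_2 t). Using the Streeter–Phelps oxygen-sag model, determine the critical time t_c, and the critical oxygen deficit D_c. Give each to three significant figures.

t_c ≈ 1.39 d; D_c ≈ 9.14 mg/L

At the critical point dD/dt = 0, so k_d L₀ e^(−k_d t) = k_2 D. Substituting D(t) from the Streeter–Phelps equation and solving for t gives
t_c = ln[(k_2/k_d)(1 − D₀(k_2−k_d)/(k_d L₀))] / (k_2−k_d).
Here k_2−k_d = 0.8210 d⁻¹ and 1 − D₀(k_2−k_d)/(k_d L₀) = 1 − 0.344×0.8210/(0.379×48.9) = 0.9848, so
t_c = ln(3.166 × 0.9848) / 0.8210 = 1.137 / 0.8210 = 1.385 d.
L(t_c) = L₀ e^(−k_d t_c) = 48.9 × 0.5916 = 28.93 mg/L, and at the critical point k_2 D_c = k_d L, so D_c = (0.379/1.20) × 28.93 = 9.136 mg/L.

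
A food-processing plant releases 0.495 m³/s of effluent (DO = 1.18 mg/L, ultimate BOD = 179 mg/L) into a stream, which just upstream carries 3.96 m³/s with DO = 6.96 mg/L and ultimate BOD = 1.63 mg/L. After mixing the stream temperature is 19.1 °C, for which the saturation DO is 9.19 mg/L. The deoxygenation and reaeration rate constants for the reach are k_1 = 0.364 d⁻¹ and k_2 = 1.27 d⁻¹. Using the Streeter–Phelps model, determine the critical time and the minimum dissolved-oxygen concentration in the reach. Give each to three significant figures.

Mixed DO = (3.96×6.96 + 0.495×1.18)/(3.96+0.495) = 28.15/4.455 = 6.318 mg/L.
Mixed L₀ = (3.96×1.63 + 0.495×179)/(4.455) = 95.06/4.455 = 21.34 mg/L.
Initial deficit D₀ = C_s − DO₀ = 9.19 − 6.318 = 2.872 mg/L.
t_c = (1/0.9060) ln[(1.27/0.364)(1 − 2.872×0.9060/(0.364×21.34))] = 1.104 × ln(2.320) = 0.9289 d.
D_c = (0.364/1.27) × 21.34 × e^(−0.364×0.9289) = 0.2866 × 21.34 × 0.7131 = 4.361 mg/L.
Minimum DO = 9.19 − 4.361 = 4.829 mg/L.

t_c ≈ 0.929 d; minimum DO ≈ 4.83 mg/L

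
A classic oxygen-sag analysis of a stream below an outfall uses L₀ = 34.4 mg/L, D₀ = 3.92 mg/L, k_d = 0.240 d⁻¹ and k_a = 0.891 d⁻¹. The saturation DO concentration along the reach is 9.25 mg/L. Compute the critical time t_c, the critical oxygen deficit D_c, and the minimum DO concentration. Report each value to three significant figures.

At the critical point dD/dt = 0, so k_d L₀ e^(−k_d t) = k_a D. Substituting D(t) from the Streeter–Phelps equation and solving for t gives
t_c = ln[(k_a/k_d)(1 − D₀(k_a−k_d)/(k_d L₀))] / (k_a−k_d).
Here k_a−k_d = 0.6510 d⁻¹ and 1 − D₀(k_a−k_d)/(k_d L₀) = 1 − 3.92×0.6510/(0.240×34.4) = 0.6909, so
t_c = ln(3.713 × 0.6909) / 0.6510 = 0.9419 / 0.6510 = 1.447 d.
L(t_c) = L₀ e^(−k_d t_c) = 34.4 × 0.7066 = 24.31 mg/L, and at the critical point k_a D_c = k_d L, so D_c = (0.240/0.891) × 24.31 = 6.548 mg/L.
Minimum DO = C_s − D_c = 9.25 − 6.548 = 2.702 mg/L.

t_c ≈ 1.45 d; D_c ≈ 6.55 mg/L; min DO ≈ 2.70 mg/L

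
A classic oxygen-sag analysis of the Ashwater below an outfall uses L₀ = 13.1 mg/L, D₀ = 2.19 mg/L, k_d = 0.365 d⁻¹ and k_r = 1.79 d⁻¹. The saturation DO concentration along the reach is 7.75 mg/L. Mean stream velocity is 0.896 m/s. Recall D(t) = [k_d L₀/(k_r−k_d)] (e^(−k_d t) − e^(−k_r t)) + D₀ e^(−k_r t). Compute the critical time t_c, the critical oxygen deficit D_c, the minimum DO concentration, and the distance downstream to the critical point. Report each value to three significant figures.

t_c = [1/(k_r−k_d)] ln[(k_r/k_d)(1 − D₀(k_r−k_d)/(k_d L₀))]
= [1/(1.79−0.365)] ln[(1.79/0.365)(1 − 2.19×1.425/(0.365×13.1))]
= (1/1.425) ln[4.904 × 0.3473] = 0.7018 × ln(1.703) = 0.7018 × 0.5326 = 0.3737 d.
L(t_c) = L₀ e^(−k_d t_c) = 13.1 × 0.8725 = 11.43 mg/L, and at the critical point k_r D_c = k_d L, so D_c = (0.365/1.79) × 11.43 = 2.331 mg/L.
Minimum DO = C_s − D_c = 7.75 − 2.331 = 5.419 mg/L.
x_c = v t_c = 0.896 m/s × 0.3737 d × 86400 s/d = 28930 m ≈ 28.9 km.

t_c ≈ 0.374 d; D_c ≈ 2.33 mg/L; min DO ≈ 5.42 mg/L; x_c ≈ 28.9 km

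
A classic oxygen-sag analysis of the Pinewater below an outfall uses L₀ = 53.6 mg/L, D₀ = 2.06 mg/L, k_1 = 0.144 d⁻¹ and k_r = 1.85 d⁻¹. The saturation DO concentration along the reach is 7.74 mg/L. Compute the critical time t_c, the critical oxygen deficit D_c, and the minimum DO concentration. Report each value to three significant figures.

t_c ≈ 1.14 d; D_c ≈ 3.54 mg/L; min DO ≈ 4.20 mg/L

t_c = [1/(k_r−k_1)] ln[(k_r/k_1)(1 − D₀(k_r−k_1)/(k_1 L₀))]
= [1/(1.85−0.144)] ln[(1.85/0.144)(1 − 2.06×1.706/(0.144×53.6))]
= (1/1.706) ln[12.85 × 0.5447] = 0.5862 × ln(6.998) = 0.5862 × 1.946 = 1.140 d.
L(t_c) = L₀ e^(−k_1 t_c) = 53.6 × 0.8486 = 45.48 mg/L, and at the critical point k_r D_c = k_1 L, so D_c = (0.144/1.85) × 45.48 = 3.540 mg/L.
Minimum DO = C_s − D_c = 7.74 − 3.540 = 4.200 mg/L.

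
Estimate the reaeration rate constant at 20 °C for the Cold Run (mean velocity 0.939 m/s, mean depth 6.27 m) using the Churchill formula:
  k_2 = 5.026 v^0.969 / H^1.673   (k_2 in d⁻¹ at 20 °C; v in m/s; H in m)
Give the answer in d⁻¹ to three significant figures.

k_2 = 5.026 × 0.939^0.969 / 6.27^1.673 = 5.026 × 0.9408 / 21.57 = 0.2192 d⁻¹.

k_2 ≈ 0.219 d⁻¹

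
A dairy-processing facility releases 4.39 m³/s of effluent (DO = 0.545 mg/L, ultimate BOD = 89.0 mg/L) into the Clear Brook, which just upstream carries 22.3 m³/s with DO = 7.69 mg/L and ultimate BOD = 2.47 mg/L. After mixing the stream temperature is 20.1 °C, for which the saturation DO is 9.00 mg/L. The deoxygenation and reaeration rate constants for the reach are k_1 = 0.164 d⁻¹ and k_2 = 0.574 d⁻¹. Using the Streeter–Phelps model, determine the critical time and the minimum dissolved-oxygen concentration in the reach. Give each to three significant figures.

Mixed DO = (22.3×7.69 + 4.39×0.545)/(22.3+4.39) = 173.9/26.69 = 6.515 mg/L.
Mixed L₀ = (22.3×2.47 + 4.39×89.0)/(26.69) = 445.8/26.69 = 16.70 mg/L.
Initial deficit D₀ = C_s − DO₀ = 9.00 − 6.515 = 2.485 mg/L.
t_c = (1/0.4100) ln[(0.574/0.164)(1 − 2.485×0.4100/(0.164×16.70))] = 2.439 × ln(2.198) = 1.921 d.
D_c = (0.164/0.574) × 16.70 × e^(−0.164×1.921) = 0.2857 × 16.70 × 0.7298 = 3.483 mg/L.
Minimum DO = 9.00 − 3.483 = 5.517 mg/L.

t_c ≈ 1.92 d; minimum DO ≈ 5.52 mg/L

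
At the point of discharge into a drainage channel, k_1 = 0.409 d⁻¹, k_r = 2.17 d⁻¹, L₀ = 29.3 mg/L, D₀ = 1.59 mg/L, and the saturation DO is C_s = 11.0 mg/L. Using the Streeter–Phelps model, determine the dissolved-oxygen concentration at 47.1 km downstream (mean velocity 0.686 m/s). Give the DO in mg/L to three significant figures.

Travel time t = x/v = 47.1 km / (0.686 m/s) = 47100 m / 0.686 m/s = 68660 s = 0.7947 d.
k_1 L₀/(k_r−k_1) = 0.409×29.3/(2.17−0.409) = 11.98/1.761 = 6.805 mg/L.
e^(−k_1 t) = e^(−0.409×0.7947) = 0.7225; e^(−k_r t) = e^(−2.17×0.7947) = 0.1783.
D = 6.805 × (0.7225 − 0.1783) + 1.59 × 0.1783 = 3.704 + 0.2835 = 3.987 mg/L.
DO = C_s − D = 11.0 − 3.987 = 7.013 mg/L.

DO ≈ 7.01 mg/L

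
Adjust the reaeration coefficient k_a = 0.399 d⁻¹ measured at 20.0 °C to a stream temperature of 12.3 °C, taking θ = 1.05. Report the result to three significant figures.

k_a ≈ 0.274 d⁻¹

k_a(T₂) = k_a(T₁) · θ^(T₂−T₁) = 0.399 × 1.05^(12.3−20.0)
= 0.399 × 1.05^-7.70 = 0.399 × 0.6868 = 0.2740 d⁻¹.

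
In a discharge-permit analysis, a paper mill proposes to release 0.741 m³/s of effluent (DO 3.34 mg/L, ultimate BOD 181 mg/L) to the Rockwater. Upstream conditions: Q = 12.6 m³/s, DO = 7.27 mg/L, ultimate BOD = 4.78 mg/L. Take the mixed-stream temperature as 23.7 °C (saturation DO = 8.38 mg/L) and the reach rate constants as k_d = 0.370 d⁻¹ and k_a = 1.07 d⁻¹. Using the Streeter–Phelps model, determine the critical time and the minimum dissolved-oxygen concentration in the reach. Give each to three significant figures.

t_c ≈ 1.25 d; minimum DO ≈ 5.20 mg/L

Mixed DO = (12.6×7.27 + 0.741×3.34)/(12.6+0.741) = 94.08/13.34 = 7.052 mg/L.
Mixed L₀ = (12.6×4.78 + 0.741×181)/(13.34) = 194.3/13.34 = 14.57 mg/L.
Initial deficit D₀ = C_s − DO₀ = 8.38 − 7.052 = 1.328 mg/L.
t_c = (1/0.7000) ln[(1.07/0.370)(1 − 1.328×0.7000/(0.370×14.57))] = 1.429 × ln(2.393) = 1.247 d.
D_c = (0.370/1.07) × 14.57 × e^(−0.370×1.247) = 0.3458 × 14.57 × 0.6305 = 3.176 mg/L.
Minimum DO = 8.38 − 3.176 = 5.204 mg/L.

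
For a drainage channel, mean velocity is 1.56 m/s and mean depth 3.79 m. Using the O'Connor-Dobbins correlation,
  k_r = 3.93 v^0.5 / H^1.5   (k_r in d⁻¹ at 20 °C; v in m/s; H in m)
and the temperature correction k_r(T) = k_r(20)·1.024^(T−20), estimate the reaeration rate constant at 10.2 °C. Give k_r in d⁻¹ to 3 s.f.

k_r ≈ 0.527 d⁻¹

k_r(20) = 3.93 × 1.56^0.5 / 3.79^1.5 = 3.93 × 1.249 / 7.378 = 0.6653 d⁻¹.
k_r(10.2) = 0.6653 × 1.024^(10.2−20) = 0.6653 × 0.7926 = 0.5273 d⁻¹.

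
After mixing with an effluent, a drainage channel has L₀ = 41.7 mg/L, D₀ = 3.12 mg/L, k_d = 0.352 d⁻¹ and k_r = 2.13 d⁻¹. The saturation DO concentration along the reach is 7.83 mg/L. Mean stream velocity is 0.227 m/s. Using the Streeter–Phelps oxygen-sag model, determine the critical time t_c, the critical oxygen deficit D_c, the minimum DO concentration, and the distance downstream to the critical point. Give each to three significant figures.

With k_r/k_d = 6.051 and 1 − D₀(k_r−k_d)/(k_d L₀) = 0.6221,
t_c = ln(6.051 × 0.6221) / (2.13 − 0.352) = ln(3.764) / 1.778 = 1.326/1.778 = 0.7455 d.
D_c = (k_d/k_r) L₀ e^(−k_d t_c) = (0.352/2.13) × 41.7 × e^(−0.352×0.7455) = 0.1653 × 41.7 × 0.7692 = 5.301 mg/L.
Minimum DO = C_s − D_c = 7.83 − 5.301 = 2.529 mg/L.
x_c = v t_c = 0.227 m/s × 0.7455 d × 86400 s/d = 14620 m ≈ 14.6 km.

t_c ≈ 0.746 d; D_c ≈ 5.30 mg/L; min DO ≈ 2.53 mg/L; x_c ≈ 14.6 km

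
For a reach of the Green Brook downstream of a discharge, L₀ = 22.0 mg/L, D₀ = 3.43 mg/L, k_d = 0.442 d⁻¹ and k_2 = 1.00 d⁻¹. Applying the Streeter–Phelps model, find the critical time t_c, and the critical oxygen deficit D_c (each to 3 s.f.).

t_c ≈ 1.07 d; D_c ≈ 6.06 mg/L

At the critical point dD/dt = 0, so k_d L₀ e^(−k_d t) = k_2 D. Substituting D(t) from the Streeter–Phelps equation and solving for t gives
t_c = ln[(k_2/k_d)(1 − D₀(k_2−k_d)/(k_d L₀))] / (k_2−k_d).
Here k_2−k_d = 0.5580 d⁻¹ and 1 − D₀(k_2−k_d)/(k_d L₀) = 1 − 3.43×0.5580/(0.442×22.0) = 0.8032, so
t_c = ln(2.262 × 0.8032) / 0.5580 = 0.5973 / 0.5580 = 1.070 d.
L(t_c) = L₀ e^(−k_d t_c) = 22.0 × 0.6231 = 13.71 mg/L, and at the critical point k_2 D_c = k_d L, so D_c = (0.442/1.00) × 13.71 = 6.059 mg/L.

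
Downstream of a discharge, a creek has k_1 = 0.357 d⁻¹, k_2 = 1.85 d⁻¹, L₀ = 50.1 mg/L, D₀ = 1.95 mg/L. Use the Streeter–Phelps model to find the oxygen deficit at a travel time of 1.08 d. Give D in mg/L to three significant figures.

k_1 L₀/(k_2−k_1) = 0.357×50.1/(1.85−0.357) = 17.89/1.493 = 11.98 mg/L.
e^(−k_1 t) = e^(−0.357×1.080) = 0.6801; e^(−k_2 t) = e^(−1.85×1.080) = 0.1356.
D = 11.98 × (0.6801 − 0.1356) + 1.95 × 0.1356 = 6.523 + 0.2644 = 6.787 mg/L.

D ≈ 6.79 mg/L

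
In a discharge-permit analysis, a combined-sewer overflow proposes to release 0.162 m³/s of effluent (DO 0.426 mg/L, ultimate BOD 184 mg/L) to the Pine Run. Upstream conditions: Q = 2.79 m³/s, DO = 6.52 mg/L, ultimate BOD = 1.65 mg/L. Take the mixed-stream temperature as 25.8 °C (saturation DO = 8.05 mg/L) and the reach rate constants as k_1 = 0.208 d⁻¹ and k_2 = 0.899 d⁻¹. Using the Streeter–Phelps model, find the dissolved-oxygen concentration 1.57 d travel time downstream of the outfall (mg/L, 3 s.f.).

Mixed DO = (2.79×6.52 + 0.162×0.426)/(2.79+0.162) = 18.26/2.952 = 6.186 mg/L.
Mixed L₀ = (2.79×1.65 + 0.162×184)/(2.952) = 34.41/2.952 = 11.66 mg/L.
Initial deficit D₀ = C_s − DO₀ = 8.05 − 6.186 = 1.864 mg/L.
D(1.57) = [0.208×11.66/(0.899−0.208)](e^(−0.208×1.57) − e^(−0.899×1.57)) + 1.864 e^(−0.899×1.57)
= 3.509 × (0.7214 − 0.2438) + 1.864 × 0.2438 = 2.130 mg/L.
DO = 8.05 − 2.130 = 5.920 mg/L.

DO ≈ 5.92 mg/L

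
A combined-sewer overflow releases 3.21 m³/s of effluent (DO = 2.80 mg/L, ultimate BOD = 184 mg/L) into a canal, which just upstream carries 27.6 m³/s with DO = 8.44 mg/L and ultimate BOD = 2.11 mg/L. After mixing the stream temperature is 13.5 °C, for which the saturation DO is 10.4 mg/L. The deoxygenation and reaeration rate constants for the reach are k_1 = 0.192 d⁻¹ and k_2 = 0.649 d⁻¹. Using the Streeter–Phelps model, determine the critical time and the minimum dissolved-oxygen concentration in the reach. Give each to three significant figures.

t_c ≈ 1.92 d; minimum DO ≈ 6.09 mg/L

Mixed DO = (27.6×8.44 + 3.21×2.80)/(27.6+3.21) = 241.9/30.81 = 7.852 mg/L.
Mixed L₀ = (27.6×2.11 + 3.21×184)/(30.81) = 648.9/30.81 = 21.06 mg/L.
Initial deficit D₀ = C_s − DO₀ = 10.4 − 7.852 = 2.548 mg/L.
t_c = (1/0.4570) ln[(0.649/0.192)(1 − 2.548×0.4570/(0.192×21.06))] = 2.188 × ln(2.407) = 1.922 d.
D_c = (0.192/0.649) × 21.06 × e^(−0.192×1.922) = 0.2958 × 21.06 × 0.6914 = 4.308 mg/L.
Minimum DO = 10.4 − 4.308 = 6.092 mg/L.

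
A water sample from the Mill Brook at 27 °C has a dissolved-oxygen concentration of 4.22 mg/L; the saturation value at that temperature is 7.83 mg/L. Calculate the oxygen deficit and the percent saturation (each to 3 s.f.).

D ≈ 3.61 mg/L; 53.9 % saturation

D = C_s − C = 7.83 − 4.22 = 3.61 mg/L.
% saturation = 4.22/7.83 × 100 = 53.9 %.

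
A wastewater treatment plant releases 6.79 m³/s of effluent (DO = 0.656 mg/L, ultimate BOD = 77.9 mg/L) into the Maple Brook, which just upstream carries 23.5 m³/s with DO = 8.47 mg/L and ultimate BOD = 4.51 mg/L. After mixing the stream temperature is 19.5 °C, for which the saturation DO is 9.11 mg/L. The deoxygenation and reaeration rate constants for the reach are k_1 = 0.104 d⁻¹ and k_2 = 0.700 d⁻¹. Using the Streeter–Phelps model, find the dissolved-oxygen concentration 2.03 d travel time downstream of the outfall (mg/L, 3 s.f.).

DO ≈ 6.45 mg/L

Mixed DO = (23.5×8.47 + 6.79×0.656)/(23.5+6.79) = 203.5/30.29 = 6.718 mg/L.
Mixed L₀ = (23.5×4.51 + 6.79×77.9)/(30.29) = 634.9/30.29 = 20.96 mg/L.
Initial deficit D₀ = C_s − DO₀ = 9.11 − 6.718 = 2.392 mg/L.
D(2.03) = [0.104×20.96/(0.700−0.104)](e^(−0.104×2.03) − e^(−0.700×2.03)) + 2.392 e^(−0.700×2.03)
= 3.658 × (0.8097 − 0.2415) + 2.392 × 0.2415 = 2.656 mg/L.
DO = 9.11 − 2.656 = 6.454 mg/L.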